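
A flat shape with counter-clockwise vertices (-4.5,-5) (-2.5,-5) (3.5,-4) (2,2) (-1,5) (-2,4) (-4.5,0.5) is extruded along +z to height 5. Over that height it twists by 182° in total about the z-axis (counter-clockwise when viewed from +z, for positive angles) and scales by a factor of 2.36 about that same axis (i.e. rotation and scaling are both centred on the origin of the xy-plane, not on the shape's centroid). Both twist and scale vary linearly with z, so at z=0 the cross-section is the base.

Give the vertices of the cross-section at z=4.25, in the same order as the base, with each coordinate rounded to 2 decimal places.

t = z/height = 4.25/5 = 0.85
s = 1 + (scale-1)·z/height = 1 + (2.36-1)·4.25/5 = 2.156000
θ = twist·z/height = 182°·4.25/5 = 154.7000° = 2.700024 rad
cos θ = -0.904083, sin θ = 0.427358 (intermediates below are computed at full precision and shown rounded to 5 d.p.)
v1: (-4.5,-5) → rotate → (6.20516,2.59730) → ×s → (13.37833,5.59978) → (13.38,5.60)
v2: (-2.5,-5) → rotate → (4.39700,3.45202) → ×s → (9.47992,7.44255) → (9.48,7.44)
v3: (3.5,-4) → rotate → (-1.45486,5.11208) → ×s → (-3.13667,11.02165) → (-3.14,11.02)
v4: (2,2) → rotate → (-2.66288,-0.95345) → ×s → (-5.74117,-2.05564) → (-5.74,-2.06)
v5: (-1,5) → rotate → (-1.23271,-4.94777) → ×s → (-2.65772,-10.66739) → (-2.66,-10.67)
v6: (-2,4) → rotate → (0.09873,-4.47105) → ×s → (0.21287,-9.63958) → (0.21,-9.64)
v7: (-4.5,0.5) → rotate → (3.85469,-2.37515) → ×s → (8.31072,-5.12083) → (8.31,-5.12)

Cross-section at z=4.25: (13.38,5.60) (9.48,7.44) (-3.14,11.02) (-5.74,-2.06) (-2.66,-10.67) (0.21,-9.64) (8.31,-5.12)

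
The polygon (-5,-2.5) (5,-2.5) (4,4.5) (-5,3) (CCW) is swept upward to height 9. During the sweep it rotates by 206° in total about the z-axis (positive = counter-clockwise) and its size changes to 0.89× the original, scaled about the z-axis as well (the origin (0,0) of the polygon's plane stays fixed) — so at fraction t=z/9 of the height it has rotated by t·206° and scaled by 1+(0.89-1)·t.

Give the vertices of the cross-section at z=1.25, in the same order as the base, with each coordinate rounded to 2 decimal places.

Cross-section at z=1.25: (-3.14,-4.52) (5.50,0.20) (1.34,5.78) (-5.74,0.24)

t = z/height = 1.25/9 = 0.138889
s = 1 + (scale-1)·z/height = 1 + (0.89-1)·1.25/9 = 0.984722
θ = twist·z/height = 206°·1.25/9 = 28.6111° = 0.499358 rad
cos θ = 0.877890, sin θ = 0.478862 (intermediates below are computed at full precision and shown rounded to 5 d.p.)
v1: (-5,-2.5) → rotate → (-3.19230,-4.58904) → ×s → (-3.14352,-4.51893) → (-3.14,-4.52)
v2: (5,-2.5) → rotate → (5.58661,0.19959) → ×s → (5.50125,0.19654) → (5.50,0.20)
v3: (4,4.5) → rotate → (1.35668,5.86595) → ×s → (1.33595,5.77634) → (1.34,5.78)
v4: (-5,3) → rotate → (-5.82604,0.23936) → ×s → (-5.73703,0.23570) → (-5.74,0.24)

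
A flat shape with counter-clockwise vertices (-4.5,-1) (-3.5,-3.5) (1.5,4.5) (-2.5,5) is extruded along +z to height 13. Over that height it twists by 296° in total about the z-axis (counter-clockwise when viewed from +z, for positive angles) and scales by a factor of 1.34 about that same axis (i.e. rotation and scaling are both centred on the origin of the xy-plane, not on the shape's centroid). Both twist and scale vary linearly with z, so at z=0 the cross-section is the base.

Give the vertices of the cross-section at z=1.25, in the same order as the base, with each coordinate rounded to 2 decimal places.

t = z/height = 1.25/13 = 0.0961538
s = 1 + (scale-1)·z/height = 1 + (1.34-1)·1.25/13 = 1.032692
θ = twist·z/height = 296°·1.25/13 = 28.4615° = 0.496748 rad
cos θ = 0.879137, sin θ = 0.476569 (intermediates below are computed at full precision and shown rounded to 5 d.p.)
v1: (-4.5,-1) → rotate → (-3.47955,-3.02370) → ×s → (-3.59330,-3.12255) → (-3.59,-3.12)
v2: (-3.5,-3.5) → rotate → (-1.40899,-4.74497) → ×s → (-1.45505,-4.90009) → (-1.46,-4.90)
v3: (1.5,4.5) → rotate → (-0.82585,4.67097) → ×s → (-0.85285,4.82368) → (-0.85,4.82)
v4: (-2.5,5) → rotate → (-4.58069,3.20426) → ×s → (-4.73044,3.30902) → (-4.73,3.31)

Cross-section at z=1.25: (-3.59,-3.12) (-1.46,-4.90) (-0.85,4.82) (-4.73,3.31)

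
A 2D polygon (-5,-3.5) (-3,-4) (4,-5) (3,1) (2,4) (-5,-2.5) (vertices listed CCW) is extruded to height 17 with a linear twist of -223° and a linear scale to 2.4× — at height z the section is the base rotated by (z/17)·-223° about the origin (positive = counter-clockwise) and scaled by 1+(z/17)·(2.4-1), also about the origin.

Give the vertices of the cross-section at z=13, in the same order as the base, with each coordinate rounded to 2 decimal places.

t = z/height = 13/17 = 0.764706
s = 1 + (scale-1)·z/height = 1 + (2.4-1)·13/17 = 2.070588
θ = twist·z/height = -223°·13/17 = -170.5294° = -2.976300 rad
cos θ = -0.986370, sin θ = -0.164541 (intermediates below are computed at full precision and shown rounded to 5 d.p.)
v1: (-5,-3.5) → rotate → (4.35596,4.27500) → ×s → (9.01939,8.85177) → (9.02,8.85)
v2: (-3,-4) → rotate → (2.30095,4.43910) → ×s → (4.76431,9.19156) → (4.76,9.19)
v3: (4,-5) → rotate → (-4.76819,4.27369) → ×s → (-9.87295,8.84904) → (-9.87,8.85)
v4: (3,1) → rotate → (-2.79457,-1.47999) → ×s → (-5.78640,-3.06446) → (-5.79,-3.06)
v5: (2,4) → rotate → (-1.31458,-4.27456) → ×s → (-2.72194,-8.85086) → (-2.72,-8.85)
v6: (-5,-2.5) → rotate → (4.52050,3.28863) → ×s → (9.36009,6.80940) → (9.36,6.81)

Cross-section at z=13: (9.02,8.85) (4.76,9.19) (-9.87,8.85) (-5.79,-3.06) (-2.72,-8.85) (9.36,6.81)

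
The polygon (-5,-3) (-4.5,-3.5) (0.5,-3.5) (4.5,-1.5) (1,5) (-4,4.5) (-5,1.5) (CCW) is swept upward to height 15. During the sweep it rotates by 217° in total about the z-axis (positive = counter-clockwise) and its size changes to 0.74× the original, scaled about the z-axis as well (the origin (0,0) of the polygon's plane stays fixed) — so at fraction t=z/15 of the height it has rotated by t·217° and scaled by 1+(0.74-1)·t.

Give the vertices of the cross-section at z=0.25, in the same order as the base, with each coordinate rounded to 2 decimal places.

t = z/height = 0.25/15 = 0.0166667
s = 1 + (scale-1)·z/height = 1 + (0.74-1)·0.25/15 = 0.995667
θ = twist·z/height = 217°·0.25/15 = 3.6167° = 0.063123 rad
cos θ = 0.998008, sin θ = 0.063081 (intermediates below are computed at full precision and shown rounded to 5 d.p.)
v1: (-5,-3) → rotate → (-4.80080,-3.30943) → ×s → (-4.78000,-3.29509) → (-4.78,-3.30)
v2: (-4.5,-3.5) → rotate → (-4.27025,-3.77689) → ×s → (-4.25175,-3.76053) → (-4.25,-3.76)
v3: (0.5,-3.5) → rotate → (0.71979,-3.46149) → ×s → (0.71667,-3.44649) → (0.72,-3.45)
v4: (4.5,-1.5) → rotate → (4.58566,-1.21315) → ×s → (4.56579,-1.20789) → (4.57,-1.21)
v5: (1,5) → rotate → (0.68260,5.05312) → ×s → (0.67965,5.03123) → (0.68,5.03)
v6: (-4,4.5) → rotate → (-4.27590,4.23871) → ×s → (-4.25737,4.22035) → (-4.26,4.22)
v7: (-5,1.5) → rotate → (-5.08466,1.18161) → ×s → (-5.06263,1.17649) → (-5.06,1.18)

Cross-section at z=0.25: (-4.78,-3.30) (-4.25,-3.76) (0.72,-3.45) (4.57,-1.21) (0.68,5.03) (-4.26,4.22) (-5.06,1.18)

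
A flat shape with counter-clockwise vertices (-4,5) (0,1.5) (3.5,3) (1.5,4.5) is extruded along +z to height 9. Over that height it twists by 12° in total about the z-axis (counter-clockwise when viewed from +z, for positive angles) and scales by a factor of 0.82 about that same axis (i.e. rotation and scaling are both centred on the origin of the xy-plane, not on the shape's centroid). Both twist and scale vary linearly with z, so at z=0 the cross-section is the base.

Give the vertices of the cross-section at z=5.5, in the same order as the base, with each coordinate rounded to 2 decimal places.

Cross-section at z=5.5: (-4.10,3.96) (-0.17,1.32) (2.75,3.05) (0.81,4.14)

t = z/height = 5.5/9 = 0.611111
s = 1 + (scale-1)·z/height = 1 + (0.82-1)·5.5/9 = 0.890000
θ = twist·z/height = 12°·5.5/9 = 7.3333° = 0.127991 rad
cos θ = 0.991820, sin θ = 0.127642 (intermediates below are computed at full precision and shown rounded to 5 d.p.)
v1: (-4,5) → rotate → (-4.60549,4.44854) → ×s → (-4.09889,3.95920) → (-4.10,3.96)
v2: (0,1.5) → rotate → (-0.19146,1.48773) → ×s → (-0.17040,1.32408) → (-0.17,1.32)
v3: (3.5,3) → rotate → (3.08845,3.42221) → ×s → (2.74872,3.04576) → (2.75,3.05)
v4: (1.5,4.5) → rotate → (0.91334,4.65465) → ×s → (0.81288,4.14264) → (0.81,4.14)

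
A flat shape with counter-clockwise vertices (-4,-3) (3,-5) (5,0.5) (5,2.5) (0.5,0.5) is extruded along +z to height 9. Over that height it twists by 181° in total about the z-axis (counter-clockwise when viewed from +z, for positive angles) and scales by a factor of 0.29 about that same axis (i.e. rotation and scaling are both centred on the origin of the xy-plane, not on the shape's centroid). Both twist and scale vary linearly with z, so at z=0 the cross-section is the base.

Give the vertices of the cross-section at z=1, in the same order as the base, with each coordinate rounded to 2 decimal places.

Cross-section at z=1: (-2.51,-3.86) (4.18,-3.37) (4.17,2.02) (3.53,3.75) (0.27,0.59)

t = z/height = 1/9 = 0.111111
s = 1 + (scale-1)·z/height = 1 + (0.29-1)·1/9 = 0.921111
θ = twist·z/height = 181°·1/9 = 20.1111° = 0.351005 rad
cos θ = 0.939028, sin θ = 0.343842 (intermediates below are computed at full precision and shown rounded to 5 d.p.)
v1: (-4,-3) → rotate → (-2.72458,-4.19245) → ×s → (-2.50965,-3.86171) → (-2.51,-3.86)
v2: (3,-5) → rotate → (4.53629,-3.66361) → ×s → (4.17843,-3.37459) → (4.18,-3.37)
v3: (5,0.5) → rotate → (4.52322,2.18872) → ×s → (4.16639,2.01606) → (4.17,2.02)
v4: (5,2.5) → rotate → (3.83553,4.06678) → ×s → (3.53295,3.74595) → (3.53,3.75)
v5: (0.5,0.5) → rotate → (0.29759,0.64143) → ×s → (0.27412,0.59083) → (0.27,0.59)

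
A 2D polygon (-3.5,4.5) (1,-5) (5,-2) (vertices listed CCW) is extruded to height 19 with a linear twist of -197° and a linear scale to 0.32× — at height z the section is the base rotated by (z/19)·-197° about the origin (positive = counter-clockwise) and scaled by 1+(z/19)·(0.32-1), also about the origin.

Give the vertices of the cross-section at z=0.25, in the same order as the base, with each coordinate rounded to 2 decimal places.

Cross-section at z=0.25: (-3.26,4.61) (0.77,-5.00) (4.86,-2.20)

t = z/height = 0.25/19 = 0.0131579
s = 1 + (scale-1)·z/height = 1 + (0.32-1)·0.25/19 = 0.991053
θ = twist·z/height = -197°·0.25/19 = -2.5921° = -0.045241 rad
cos θ = 0.998977, sin θ = -0.045225 (intermediates below are computed at full precision and shown rounded to 5 d.p.)
v1: (-3.5,4.5) → rotate → (-3.29290,4.65368) → ×s → (-3.26344,4.61205) → (-3.26,4.61)
v2: (1,-5) → rotate → (0.77285,-5.04011) → ×s → (0.76594,-4.99501) → (0.77,-5.00)
v3: (5,-2) → rotate → (4.90443,-2.22408) → ×s → (4.86055,-2.20418) → (4.86,-2.20)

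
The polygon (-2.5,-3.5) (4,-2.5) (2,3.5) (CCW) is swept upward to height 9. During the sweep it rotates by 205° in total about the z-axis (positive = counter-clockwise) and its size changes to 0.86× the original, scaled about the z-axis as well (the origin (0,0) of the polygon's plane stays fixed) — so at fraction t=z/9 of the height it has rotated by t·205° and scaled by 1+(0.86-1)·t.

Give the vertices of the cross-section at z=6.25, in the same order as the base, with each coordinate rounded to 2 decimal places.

t = z/height = 6.25/9 = 0.694444
s = 1 + (scale-1)·z/height = 1 + (0.86-1)·6.25/9 = 0.902778
θ = twist·z/height = 205°·6.25/9 = 142.3611° = 2.484670 rad
cos θ = -0.791875, sin θ = 0.610683 (intermediates below are computed at full precision and shown rounded to 5 d.p.)
v1: (-2.5,-3.5) → rotate → (4.11708,1.24486) → ×s → (3.71681,1.12383) → (3.72,1.12)
v2: (4,-2.5) → rotate → (-1.64079,4.42242) → ×s → (-1.48127,3.99246) → (-1.48,3.99)
v3: (2,3.5) → rotate → (-3.72114,-1.55020) → ×s → (-3.35936,-1.39948) → (-3.36,-1.40)

Cross-section at z=6.25: (3.72,1.12) (-1.48,3.99) (-3.36,-1.40)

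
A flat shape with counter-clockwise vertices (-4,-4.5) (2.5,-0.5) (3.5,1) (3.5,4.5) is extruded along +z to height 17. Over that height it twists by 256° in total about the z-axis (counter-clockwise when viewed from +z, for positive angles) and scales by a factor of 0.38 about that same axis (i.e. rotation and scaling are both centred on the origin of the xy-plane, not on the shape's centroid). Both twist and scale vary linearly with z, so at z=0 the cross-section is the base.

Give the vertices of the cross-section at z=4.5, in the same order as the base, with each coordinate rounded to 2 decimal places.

t = z/height = 4.5/17 = 0.264706
s = 1 + (scale-1)·z/height = 1 + (0.38-1)·4.5/17 = 0.835882
θ = twist·z/height = 256°·4.5/17 = 67.7647° = 1.182717 rad
cos θ = 0.378411, sin θ = 0.925638 (intermediates below are computed at full precision and shown rounded to 5 d.p.)
v1: (-4,-4.5) → rotate → (2.65173,-5.40540) → ×s → (2.21653,-4.51828) → (2.22,-4.52)
v2: (2.5,-0.5) → rotate → (1.40885,2.12489) → ×s → (1.17763,1.77616) → (1.18,1.78)
v3: (3.5,1) → rotate → (0.39880,3.61814) → ×s → (0.33335,3.02434) → (0.33,3.02)
v4: (3.5,4.5) → rotate → (-2.84093,4.94258) → ×s → (-2.37468,4.13142) → (-2.37,4.13)

Cross-section at z=4.5: (2.22,-4.52) (1.18,1.78) (0.33,3.02) (-2.37,4.13)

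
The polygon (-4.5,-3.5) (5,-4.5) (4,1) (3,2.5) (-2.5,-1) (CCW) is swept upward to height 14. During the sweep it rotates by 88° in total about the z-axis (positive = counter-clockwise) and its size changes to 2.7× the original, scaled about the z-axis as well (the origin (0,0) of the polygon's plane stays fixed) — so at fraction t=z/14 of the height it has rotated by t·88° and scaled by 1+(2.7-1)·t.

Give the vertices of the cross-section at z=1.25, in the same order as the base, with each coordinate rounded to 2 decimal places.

Cross-section at z=1.25: (-4.58,-4.70) (6.41,-4.35) (4.41,1.77) (3.03,3.32) (-2.69,-1.53)

t = z/height = 1.25/14 = 0.0892857
s = 1 + (scale-1)·z/height = 1 + (2.7-1)·1.25/14 = 1.151786
θ = twist·z/height = 88°·1.25/14 = 7.8571° = 0.137133 rad
cos θ = 0.990612, sin θ = 0.136704 (intermediates below are computed at full precision and shown rounded to 5 d.p.)
v1: (-4.5,-3.5) → rotate → (-3.97929,-4.08231) → ×s → (-4.58329,-4.70194) → (-4.58,-4.70)
v2: (5,-4.5) → rotate → (5.56823,-3.77424) → ×s → (6.41340,-4.34711) → (6.41,-4.35)
v3: (4,1) → rotate → (3.82574,1.53743) → ×s → (4.40644,1.77079) → (4.41,1.77)
v4: (3,2.5) → rotate → (2.63008,2.88664) → ×s → (3.02929,3.32479) → (3.03,3.32)
v5: (-2.5,-1) → rotate → (-2.33983,-1.33237) → ×s → (-2.69498,-1.53461) → (-2.69,-1.53)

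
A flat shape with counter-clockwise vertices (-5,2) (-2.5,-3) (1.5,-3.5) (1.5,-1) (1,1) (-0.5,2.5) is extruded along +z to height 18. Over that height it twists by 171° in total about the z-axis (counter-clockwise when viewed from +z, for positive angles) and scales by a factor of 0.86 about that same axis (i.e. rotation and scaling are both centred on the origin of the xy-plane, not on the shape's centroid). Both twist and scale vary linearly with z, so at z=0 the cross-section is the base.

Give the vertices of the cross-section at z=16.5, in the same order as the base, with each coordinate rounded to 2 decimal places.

t = z/height = 16.5/18 = 0.916667
s = 1 + (scale-1)·z/height = 1 + (0.86-1)·16.5/18 = 0.871667
θ = twist·z/height = 171°·16.5/18 = 156.7500° = 2.735804 rad
cos θ = -0.918791, sin θ = 0.394744 (intermediates below are computed at full precision and shown rounded to 5 d.p.)
v1: (-5,2) → rotate → (3.80447,-3.81130) → ×s → (3.31623,-3.32218) → (3.32,-3.32)
v2: (-2.5,-3) → rotate → (3.48121,1.76951) → ×s → (3.03445,1.54243) → (3.03,1.54)
v3: (1.5,-3.5) → rotate → (0.00342,3.80789) → ×s → (0.00298,3.31921) → (0.00,3.32)
v4: (1.5,-1) → rotate → (-0.98344,1.51091) → ×s → (-0.85723,1.31701) → (-0.86,1.32)
v5: (1,1) → rotate → (-1.31354,-0.52405) → ×s → (-1.14496,-0.45679) → (-1.14,-0.46)
v6: (-0.5,2.5) → rotate → (-0.52746,-2.49435) → ×s → (-0.45977,-2.17424) → (-0.46,-2.17)

Cross-section at z=16.5: (3.32,-3.32) (3.03,1.54) (0.00,3.32) (-0.86,1.32) (-1.14,-0.46) (-0.46,-2.17)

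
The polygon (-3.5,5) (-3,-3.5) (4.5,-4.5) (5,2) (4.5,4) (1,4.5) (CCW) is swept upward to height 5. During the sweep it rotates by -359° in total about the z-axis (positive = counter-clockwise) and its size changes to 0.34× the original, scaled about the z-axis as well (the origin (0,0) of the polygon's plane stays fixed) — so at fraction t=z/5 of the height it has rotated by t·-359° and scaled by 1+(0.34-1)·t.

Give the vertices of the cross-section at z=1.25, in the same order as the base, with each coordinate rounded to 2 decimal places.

t = z/height = 1.25/5 = 0.25
s = 1 + (scale-1)·z/height = 1 + (0.34-1)·1.25/5 = 0.835000
θ = twist·z/height = -359°·1.25/5 = -89.7500° = -1.566433 rad
cos θ = 0.004363, sin θ = -0.999990 (intermediates below are computed at full precision and shown rounded to 5 d.p.)
v1: (-3.5,5) → rotate → (4.98468,3.52178) → ×s → (4.16221,2.94069) → (4.16,2.94)
v2: (-3,-3.5) → rotate → (-3.51306,2.98470) → ×s → (-2.93340,2.49222) → (-2.93,2.49)
v3: (4.5,-4.5) → rotate → (-4.48032,-4.51959) → ×s → (-3.74107,-3.77386) → (-3.74,-3.77)
v4: (5,2) → rotate → (2.02180,-4.99123) → ×s → (1.68820,-4.16767) → (1.69,-4.17)
v5: (4.5,4) → rotate → (4.01960,-4.48250) → ×s → (3.35636,-3.74289) → (3.36,-3.74)
v6: (1,4.5) → rotate → (4.50432,-0.98036) → ×s → (3.76111,-0.81860) → (3.76,-0.82)

Cross-section at z=1.25: (4.16,2.94) (-2.93,2.49) (-3.74,-3.77) (1.69,-4.17) (3.36,-3.74) (3.76,-0.82)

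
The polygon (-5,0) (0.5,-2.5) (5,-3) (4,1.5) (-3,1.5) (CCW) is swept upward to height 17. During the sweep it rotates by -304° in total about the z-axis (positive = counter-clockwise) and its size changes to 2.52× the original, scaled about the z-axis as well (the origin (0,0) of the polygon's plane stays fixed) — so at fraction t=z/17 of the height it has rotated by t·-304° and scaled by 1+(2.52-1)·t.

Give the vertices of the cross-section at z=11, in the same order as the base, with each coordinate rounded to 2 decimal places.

Cross-section at z=11: (9.50,-2.85) (0.48,5.03) (-7.79,8.55) (-8.45,-0.57) (4.84,-4.56)

t = z/height = 11/17 = 0.647059
s = 1 + (scale-1)·z/height = 1 + (2.52-1)·11/17 = 1.983529
θ = twist·z/height = -304°·11/17 = -196.7059° = -3.433165 rad
cos θ = -0.957793, sin θ = 0.287459 (intermediates below are computed at full precision and shown rounded to 5 d.p.)
v1: (-5,0) → rotate → (4.78896,-1.43729) → ×s → (9.49905,-2.85092) → (9.50,-2.85)
v2: (0.5,-2.5) → rotate → (0.23975,2.53821) → ×s → (0.47555,5.03462) → (0.48,5.03)
v3: (5,-3) → rotate → (-3.92659,4.31067) → ×s → (-7.78850,8.55035) → (-7.79,8.55)
v4: (4,1.5) → rotate → (-4.26236,-0.28685) → ×s → (-8.45452,-0.56898) → (-8.45,-0.57)
v5: (-3,1.5) → rotate → (2.44219,-2.29907) → ×s → (4.84416,-4.56027) → (4.84,-4.56)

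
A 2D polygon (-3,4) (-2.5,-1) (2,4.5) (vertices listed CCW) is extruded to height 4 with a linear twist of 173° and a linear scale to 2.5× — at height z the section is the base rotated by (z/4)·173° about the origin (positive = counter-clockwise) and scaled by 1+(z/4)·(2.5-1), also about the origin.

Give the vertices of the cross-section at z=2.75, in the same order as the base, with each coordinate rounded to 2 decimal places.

t = z/height = 2.75/4 = 0.6875
s = 1 + (scale-1)·z/height = 1 + (2.5-1)·2.75/4 = 2.031250
θ = twist·z/height = 173°·2.75/4 = 118.9375° = 2.075851 rad
cos θ = -0.483855, sin θ = 0.875148 (intermediates below are computed at full precision and shown rounded to 5 d.p.)
v1: (-3,4) → rotate → (-2.04903,-4.56087) → ×s → (-4.16208,-9.26426) → (-4.16,-9.26)
v2: (-2.5,-1) → rotate → (2.08479,-1.70401) → ×s → (4.23472,-3.46128) → (4.23,-3.46)
v3: (2,4.5) → rotate → (-4.90588,-0.42705) → ×s → (-9.96506,-0.86745) → (-9.97,-0.87)

Cross-section at z=2.75: (-4.16,-9.26) (4.23,-3.46) (-9.97,-0.87)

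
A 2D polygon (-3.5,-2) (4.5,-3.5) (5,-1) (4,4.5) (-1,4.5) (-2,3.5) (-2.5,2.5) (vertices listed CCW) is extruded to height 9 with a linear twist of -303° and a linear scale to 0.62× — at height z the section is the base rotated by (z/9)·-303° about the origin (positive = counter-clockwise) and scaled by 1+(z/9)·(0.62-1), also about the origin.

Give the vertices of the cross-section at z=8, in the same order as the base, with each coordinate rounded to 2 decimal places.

Cross-section at z=8: (1.35,-2.30) (2.28,3.01) (0.62,3.32) (-3.01,2.61) (-2.97,-0.70) (-2.30,-1.35) (-1.64,-1.67)

t = z/height = 8/9 = 0.888889
s = 1 + (scale-1)·z/height = 1 + (0.62-1)·8/9 = 0.662222
θ = twist·z/height = -303°·8/9 = -269.3333° = -4.700753 rad
cos θ = -0.011635, sin θ = 0.999932 (intermediates below are computed at full precision and shown rounded to 5 d.p.)
v1: (-3.5,-2) → rotate → (2.04059,-3.47649) → ×s → (1.35132,-2.30221) → (1.35,-2.30)
v2: (4.5,-3.5) → rotate → (3.44740,4.54042) → ×s → (2.28295,3.00677) → (2.28,3.01)
v3: (5,-1) → rotate → (0.94176,5.01130) → ×s → (0.62365,3.31859) → (0.62,3.32)
v4: (4,4.5) → rotate → (-4.54624,3.94737) → ×s → (-3.01062,2.61404) → (-3.01,2.61)
v5: (-1,4.5) → rotate → (-4.48806,-1.05229) → ×s → (-2.97209,-0.69685) → (-2.97,-0.70)
v6: (-2,3.5) → rotate → (-3.47649,-2.04059) → ×s → (-2.30221,-1.35132) → (-2.30,-1.35)
v7: (-2.5,2.5) → rotate → (-2.47074,-2.52892) → ×s → (-1.63618,-1.67471) → (-1.64,-1.67)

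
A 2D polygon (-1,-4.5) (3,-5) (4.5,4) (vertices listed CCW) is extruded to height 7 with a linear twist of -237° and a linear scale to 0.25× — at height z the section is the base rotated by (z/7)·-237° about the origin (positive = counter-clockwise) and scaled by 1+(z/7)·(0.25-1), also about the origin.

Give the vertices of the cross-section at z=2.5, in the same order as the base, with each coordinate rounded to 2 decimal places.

t = z/height = 2.5/7 = 0.357143
s = 1 + (scale-1)·z/height = 1 + (0.25-1)·2.5/7 = 0.732143
θ = twist·z/height = -237°·2.5/7 = -84.6429° = -1.477297 rad
cos θ = 0.093364, sin θ = -0.995632 (intermediates below are computed at full precision and shown rounded to 5 d.p.)
v1: (-1,-4.5) → rotate → (-4.57371,0.57550) → ×s → (-3.34861,0.42135) → (-3.35,0.42)
v2: (3,-5) → rotate → (-4.69807,-3.45371) → ×s → (-3.43966,-2.52861) → (-3.44,-2.53)
v3: (4.5,4) → rotate → (4.40266,-4.10689) → ×s → (3.22338,-3.00683) → (3.22,-3.01)

Cross-section at z=2.5: (-3.35,0.42) (-3.44,-2.53) (3.22,-3.01)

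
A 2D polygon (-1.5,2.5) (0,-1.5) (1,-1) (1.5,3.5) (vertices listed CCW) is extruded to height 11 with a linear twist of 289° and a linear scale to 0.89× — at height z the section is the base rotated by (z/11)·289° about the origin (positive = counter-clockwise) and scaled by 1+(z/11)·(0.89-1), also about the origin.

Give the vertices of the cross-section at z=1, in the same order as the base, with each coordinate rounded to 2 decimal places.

Cross-section at z=1: (-2.43,1.56) (0.66,-1.33) (1.33,-0.45) (-0.20,3.76)

t = z/height = 1/11 = 0.0909091
s = 1 + (scale-1)·z/height = 1 + (0.89-1)·1/11 = 0.990000
θ = twist·z/height = 289°·1/11 = 26.2727° = 0.458546 rad
cos θ = 0.896697, sin θ = 0.442644 (intermediates below are computed at full precision and shown rounded to 5 d.p.)
v1: (-1.5,2.5) → rotate → (-2.45166,1.57778) → ×s → (-2.42714,1.56200) → (-2.43,1.56)
v2: (0,-1.5) → rotate → (0.66397,-1.34505) → ×s → (0.65733,-1.33160) → (0.66,-1.33)
v3: (1,-1) → rotate → (1.33934,-0.45405) → ×s → (1.32595,-0.44951) → (1.33,-0.45)
v4: (1.5,3.5) → rotate → (-0.20421,3.80241) → ×s → (-0.20217,3.76438) → (-0.20,3.76)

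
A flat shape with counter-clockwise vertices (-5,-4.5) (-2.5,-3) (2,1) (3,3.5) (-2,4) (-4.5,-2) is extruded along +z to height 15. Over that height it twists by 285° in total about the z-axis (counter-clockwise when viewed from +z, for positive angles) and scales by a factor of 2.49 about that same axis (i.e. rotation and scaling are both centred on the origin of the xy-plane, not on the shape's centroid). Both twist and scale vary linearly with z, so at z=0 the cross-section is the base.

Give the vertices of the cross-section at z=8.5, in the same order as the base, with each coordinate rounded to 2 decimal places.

Cross-section at z=8.5: (11.38,4.94) (6.13,3.78) (-4.08,-0.58) (-7.30,-4.37) (1.16,-8.17) (9.04,0.86)

t = z/height = 8.5/15 = 0.566667
s = 1 + (scale-1)·z/height = 1 + (2.49-1)·8.5/15 = 1.844333
θ = twist·z/height = 285°·8.5/15 = 161.5000° = 2.818707 rad
cos θ = -0.948324, sin θ = 0.317305 (intermediates below are computed at full precision and shown rounded to 5 d.p.)
v1: (-5,-4.5) → rotate → (6.16949,2.68093) → ×s → (11.37859,4.94453) → (11.38,4.94)
v2: (-2.5,-3) → rotate → (3.32272,2.05171) → ×s → (6.12821,3.78404) → (6.13,3.78)
v3: (2,1) → rotate → (-2.21395,-0.31371) → ×s → (-4.08327,-0.57859) → (-4.08,-0.58)
v4: (3,3.5) → rotate → (-3.95554,-2.36722) → ×s → (-7.29533,-4.36594) → (-7.30,-4.37)
v5: (-2,4) → rotate → (0.62743,-4.42790) → ×s → (1.15719,-8.16653) → (1.16,-8.17)
v6: (-4.5,-2) → rotate → (4.90207,0.46878) → ×s → (9.04104,0.86458) → (9.04,0.86)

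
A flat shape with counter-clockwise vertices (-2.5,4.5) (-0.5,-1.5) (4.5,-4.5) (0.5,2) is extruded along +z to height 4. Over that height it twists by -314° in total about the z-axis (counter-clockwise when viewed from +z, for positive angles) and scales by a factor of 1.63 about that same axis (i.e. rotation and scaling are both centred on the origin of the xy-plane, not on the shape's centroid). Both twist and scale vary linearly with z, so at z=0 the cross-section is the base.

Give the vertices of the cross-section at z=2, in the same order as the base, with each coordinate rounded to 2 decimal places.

t = z/height = 2/4 = 0.5
s = 1 + (scale-1)·z/height = 1 + (1.63-1)·2/4 = 1.315000
θ = twist·z/height = -314°·2/4 = -157.0000° = -2.740167 rad
cos θ = -0.920505, sin θ = -0.390731 (intermediates below are computed at full precision and shown rounded to 5 d.p.)
v1: (-2.5,4.5) → rotate → (4.05955,-3.16544) → ×s → (5.33831,-4.16256) → (5.34,-4.16)
v2: (-0.5,-1.5) → rotate → (-0.12584,1.57612) → ×s → (-0.16549,2.07260) → (-0.17,2.07)
v3: (4.5,-4.5) → rotate → (-5.90056,2.38398) → ×s → (-7.75924,3.13494) → (-7.76,3.13)
v4: (0.5,2) → rotate → (0.32121,-2.03638) → ×s → (0.42239,-2.67783) → (0.42,-2.68)

Cross-section at z=2: (5.34,-4.16) (-0.17,2.07) (-7.76,3.13) (0.42,-2.68)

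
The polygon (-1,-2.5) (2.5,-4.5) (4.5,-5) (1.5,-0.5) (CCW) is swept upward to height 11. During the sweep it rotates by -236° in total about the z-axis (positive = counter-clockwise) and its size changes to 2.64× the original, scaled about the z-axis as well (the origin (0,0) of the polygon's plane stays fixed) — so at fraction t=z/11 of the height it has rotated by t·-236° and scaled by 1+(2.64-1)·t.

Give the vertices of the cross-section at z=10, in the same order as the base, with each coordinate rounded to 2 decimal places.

t = z/height = 10/11 = 0.909091
s = 1 + (scale-1)·z/height = 1 + (2.64-1)·10/11 = 2.490909
θ = twist·z/height = -236°·10/11 = -214.5455° = -3.744525 rad
cos θ = -0.823677, sin θ = 0.567060 (intermediates below are computed at full precision and shown rounded to 5 d.p.)
v1: (-1,-2.5) → rotate → (2.24133,1.49213) → ×s → (5.58294,3.71676) → (5.58,3.72)
v2: (2.5,-4.5) → rotate → (0.49258,5.12419) → ×s → (1.22697,12.76390) → (1.23,12.76)
v3: (4.5,-5) → rotate → (-0.87125,6.67015) → ×s → (-2.17019,16.61474) → (-2.17,16.61)
v4: (1.5,-0.5) → rotate → (-0.95198,1.26243) → ×s → (-2.37131,3.14459) → (-2.37,3.14)

Cross-section at z=10: (5.58,3.72) (1.23,12.76) (-2.17,16.61) (-2.37,3.14)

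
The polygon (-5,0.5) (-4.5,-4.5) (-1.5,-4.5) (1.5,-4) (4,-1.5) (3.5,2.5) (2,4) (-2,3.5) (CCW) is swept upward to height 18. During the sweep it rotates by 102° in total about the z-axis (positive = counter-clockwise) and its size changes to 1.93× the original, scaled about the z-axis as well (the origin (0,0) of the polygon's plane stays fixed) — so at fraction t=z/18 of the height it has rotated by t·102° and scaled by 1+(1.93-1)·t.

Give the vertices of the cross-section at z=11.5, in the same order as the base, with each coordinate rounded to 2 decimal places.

Cross-section at z=11.5: (-4.07,-6.90) (3.50,-9.52) (5.51,-5.18) (6.79,-0.51) (4.85,4.78) (-1.27,6.74) (-4.45,5.57) (-6.40,-0.55)

t = z/height = 11.5/18 = 0.638889
s = 1 + (scale-1)·z/height = 1 + (1.93-1)·11.5/18 = 1.594167
θ = twist·z/height = 102°·11.5/18 = 65.1667° = 1.137373 rad
cos θ = 0.419980, sin θ = 0.907533 (intermediates below are computed at full precision and shown rounded to 5 d.p.)
v1: (-5,0.5) → rotate → (-2.55367,-4.32768) → ×s → (-4.07097,-6.89904) → (-4.07,-6.90)
v2: (-4.5,-4.5) → rotate → (2.19399,-5.97381) → ×s → (3.49758,-9.52325) → (3.50,-9.52)
v3: (-1.5,-4.5) → rotate → (3.45393,-3.25121) → ×s → (5.50614,-5.18297) → (5.51,-5.18)
v4: (1.5,-4) → rotate → (4.26010,-0.31862) → ×s → (6.79131,-0.50793) → (6.79,-0.51)
v5: (4,-1.5) → rotate → (3.04122,3.00016) → ×s → (4.84821,4.78276) → (4.85,4.78)
v6: (3.5,2.5) → rotate → (-0.79890,4.22632) → ×s → (-1.27358,6.73745) → (-1.27,6.74)
v7: (2,4) → rotate → (-2.79017,3.49499) → ×s → (-4.44800,5.57159) → (-4.45,5.57)
v8: (-2,3.5) → rotate → (-4.01633,-0.34514) → ×s → (-6.40269,-0.55020) → (-6.40,-0.55)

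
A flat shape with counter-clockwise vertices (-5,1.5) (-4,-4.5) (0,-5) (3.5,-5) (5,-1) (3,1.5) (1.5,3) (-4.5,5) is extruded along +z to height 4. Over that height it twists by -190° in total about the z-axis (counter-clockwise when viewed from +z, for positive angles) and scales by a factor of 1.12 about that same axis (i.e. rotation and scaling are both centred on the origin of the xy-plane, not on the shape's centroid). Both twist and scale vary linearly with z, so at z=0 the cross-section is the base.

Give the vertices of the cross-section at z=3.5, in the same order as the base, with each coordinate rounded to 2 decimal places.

Cross-section at z=3.5: (5.76,-0.30) (3.11,5.88) (-1.31,5.37) (-5.07,4.45) (-5.63,-0.24) (-2.83,-2.40) (-0.82,-3.61) (6.14,-4.18)

t = z/height = 3.5/4 = 0.875
s = 1 + (scale-1)·z/height = 1 + (1.12-1)·3.5/4 = 1.105000
θ = twist·z/height = -190°·3.5/4 = -166.2500° = -2.901610 rad
cos θ = -0.971342, sin θ = -0.237686 (intermediates below are computed at full precision and shown rounded to 5 d.p.)
v1: (-5,1.5) → rotate → (5.21324,-0.26858) → ×s → (5.76063,-0.29678) → (5.76,-0.30)
v2: (-4,-4.5) → rotate → (2.81578,5.32178) → ×s → (3.11144,5.88057) → (3.11,5.88)
v3: (0,-5) → rotate → (-1.18843,4.85671) → ×s → (-1.31321,5.36666) → (-1.31,5.37)
v4: (3.5,-5) → rotate → (-4.58813,4.02481) → ×s → (-5.06988,4.44741) → (-5.07,4.45)
v5: (5,-1) → rotate → (-5.09440,-0.21709) → ×s → (-5.62931,-0.23988) → (-5.63,-0.24)
v6: (3,1.5) → rotate → (-2.55750,-2.17007) → ×s → (-2.82603,-2.39793) → (-2.83,-2.40)
v7: (1.5,3) → rotate → (-0.74396,-3.27056) → ×s → (-0.82207,-3.61396) → (-0.82,-3.61)
v8: (-4.5,5) → rotate → (5.55947,-3.78712) → ×s → (6.14321,-4.18477) → (6.14,-4.18)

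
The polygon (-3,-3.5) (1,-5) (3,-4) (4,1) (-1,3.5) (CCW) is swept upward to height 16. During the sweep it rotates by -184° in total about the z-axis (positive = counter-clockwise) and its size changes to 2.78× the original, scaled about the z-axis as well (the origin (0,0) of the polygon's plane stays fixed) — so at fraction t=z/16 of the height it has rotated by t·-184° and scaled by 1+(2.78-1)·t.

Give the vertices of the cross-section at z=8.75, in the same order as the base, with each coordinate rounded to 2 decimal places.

Cross-section at z=8.75: (-5.70,7.09) (-10.06,-0.12) (-8.85,-4.36) (0.48,-8.12) (7.15,0.67)

t = z/height = 8.75/16 = 0.546875
s = 1 + (scale-1)·z/height = 1 + (2.78-1)·8.75/16 = 1.973438
θ = twist·z/height = -184°·8.75/16 = -100.6250° = -1.756238 rad
cos θ = -0.184380, sin θ = -0.982855 (intermediates below are computed at full precision and shown rounded to 5 d.p.)
v1: (-3,-3.5) → rotate → (-2.88685,3.59390) → ×s → (-5.69702,7.09233) → (-5.70,7.09)
v2: (1,-5) → rotate → (-5.09866,-0.06095) → ×s → (-10.06188,-0.12029) → (-10.06,-0.12)
v3: (3,-4) → rotate → (-4.48456,-2.21104) → ×s → (-8.85000,-4.36336) → (-8.85,-4.36)
v4: (4,1) → rotate → (0.24533,-4.11580) → ×s → (0.48415,-8.12227) → (0.48,-8.12)
v5: (-1,3.5) → rotate → (3.62437,0.33752) → ×s → (7.15247,0.66608) → (7.15,0.67)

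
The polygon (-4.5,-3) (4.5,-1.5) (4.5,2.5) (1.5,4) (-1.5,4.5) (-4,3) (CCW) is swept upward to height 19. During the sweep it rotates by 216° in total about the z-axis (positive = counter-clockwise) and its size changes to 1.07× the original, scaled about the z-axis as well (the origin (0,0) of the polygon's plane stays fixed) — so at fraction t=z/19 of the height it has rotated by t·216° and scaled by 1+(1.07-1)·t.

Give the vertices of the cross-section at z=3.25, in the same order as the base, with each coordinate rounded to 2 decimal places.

Cross-section at z=3.25: (-1.81,-5.16) (4.55,1.52) (2.12,4.76) (-1.22,4.15) (-3.95,2.73) (-5.06,-0.01)

t = z/height = 3.25/19 = 0.171053
s = 1 + (scale-1)·z/height = 1 + (1.07-1)·3.25/19 = 1.011974
θ = twist·z/height = 216°·3.25/19 = 36.9474° = 0.644853 rad
cos θ = 0.799188, sin θ = 0.601081 (intermediates below are computed at full precision and shown rounded to 5 d.p.)
v1: (-4.5,-3) → rotate → (-1.79310,-5.10243) → ×s → (-1.81457,-5.16352) → (-1.81,-5.16)
v2: (4.5,-1.5) → rotate → (4.49797,1.50608) → ×s → (4.55182,1.52412) → (4.55,1.52)
v3: (4.5,2.5) → rotate → (2.09364,4.70284) → ×s → (2.11871,4.75915) → (2.12,4.76)
v4: (1.5,4) → rotate → (-1.20554,4.09837) → ×s → (-1.21998,4.14745) → (-1.22,4.15)
v5: (-1.5,4.5) → rotate → (-3.90365,2.69472) → ×s → (-3.95039,2.72699) → (-3.95,2.73)
v6: (-4,3) → rotate → (-5.00000,-0.00676) → ×s → (-5.05986,-0.00684) → (-5.06,-0.01)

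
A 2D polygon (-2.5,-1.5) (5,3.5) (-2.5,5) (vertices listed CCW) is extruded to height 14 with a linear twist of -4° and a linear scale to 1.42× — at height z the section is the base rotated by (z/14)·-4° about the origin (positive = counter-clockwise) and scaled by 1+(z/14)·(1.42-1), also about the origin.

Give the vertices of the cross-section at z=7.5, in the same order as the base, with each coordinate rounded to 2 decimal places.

t = z/height = 7.5/14 = 0.535714
s = 1 + (scale-1)·z/height = 1 + (1.42-1)·7.5/14 = 1.225000
θ = twist·z/height = -4°·7.5/14 = -2.1429° = -0.037400 rad
cos θ = 0.999301, sin θ = -0.037391 (intermediates below are computed at full precision and shown rounded to 5 d.p.)
v1: (-2.5,-1.5) → rotate → (-2.55434,-1.40547) → ×s → (-3.12906,-1.72170) → (-3.13,-1.72)
v2: (5,3.5) → rotate → (5.12737,3.31060) → ×s → (6.28103,4.05548) → (6.28,4.06)
v3: (-2.5,5) → rotate → (-2.31130,5.08998) → ×s → (-2.83134,6.23523) → (-2.83,6.24)

Cross-section at z=7.5: (-3.13,-1.72) (6.28,4.06) (-2.83,6.24)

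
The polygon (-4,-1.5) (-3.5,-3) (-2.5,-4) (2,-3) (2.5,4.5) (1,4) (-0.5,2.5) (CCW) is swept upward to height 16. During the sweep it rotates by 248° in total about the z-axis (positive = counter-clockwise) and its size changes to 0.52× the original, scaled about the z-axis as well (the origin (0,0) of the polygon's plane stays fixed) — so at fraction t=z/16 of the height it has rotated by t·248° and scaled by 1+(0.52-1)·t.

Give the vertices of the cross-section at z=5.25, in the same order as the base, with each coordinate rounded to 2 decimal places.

Cross-section at z=5.25: (0.74,-3.52) (2.06,-3.29) (3.02,-2.59) (2.75,1.29) (-3.43,2.65) (-3.21,1.34) (-2.15,-0.10)

t = z/height = 5.25/16 = 0.328125
s = 1 + (scale-1)·z/height = 1 + (0.52-1)·5.25/16 = 0.842500
θ = twist·z/height = 248°·5.25/16 = 81.3750° = 1.420262 rad
cos θ = 0.149967, sin θ = 0.988691 (intermediates below are computed at full precision and shown rounded to 5 d.p.)
v1: (-4,-1.5) → rotate → (0.88317,-4.17971) → ×s → (0.74407,-3.52141) → (0.74,-3.52)
v2: (-3.5,-3) → rotate → (2.44119,-3.91032) → ×s → (2.05670,-3.29444) → (2.06,-3.29)
v3: (-2.5,-4) → rotate → (3.57985,-3.07159) → ×s → (3.01602,-2.58782) → (3.02,-2.59)
v4: (2,-3) → rotate → (3.26601,1.52748) → ×s → (2.75161,1.28690) → (2.75,1.29)
v5: (2.5,4.5) → rotate → (-4.07419,3.14658) → ×s → (-3.43251,2.65099) → (-3.43,2.65)
v6: (1,4) → rotate → (-3.80480,1.58856) → ×s → (-3.20554,1.33836) → (-3.21,1.34)
v7: (-0.5,2.5) → rotate → (-2.54671,-0.11943) → ×s → (-2.14560,-0.10062) → (-2.15,-0.10)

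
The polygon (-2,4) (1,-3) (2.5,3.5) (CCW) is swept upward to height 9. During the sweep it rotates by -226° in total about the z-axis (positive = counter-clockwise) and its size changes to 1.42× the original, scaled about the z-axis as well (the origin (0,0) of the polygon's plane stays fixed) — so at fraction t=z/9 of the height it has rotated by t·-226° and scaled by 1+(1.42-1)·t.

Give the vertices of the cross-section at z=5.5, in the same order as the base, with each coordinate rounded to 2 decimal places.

Cross-section at z=5.5: (5.23,-2.06) (-3.45,1.97) (0.60,-5.37)

t = z/height = 5.5/9 = 0.611111
s = 1 + (scale-1)·z/height = 1 + (1.42-1)·5.5/9 = 1.256667
θ = twist·z/height = -226°·5.5/9 = -138.1111° = -2.410494 rad
cos θ = -0.744441, sin θ = -0.667688 (intermediates below are computed at full precision and shown rounded to 5 d.p.)
v1: (-2,4) → rotate → (4.15963,-1.64239) → ×s → (5.22727,-2.06393) → (5.23,-2.06)
v2: (1,-3) → rotate → (-2.74751,1.56563) → ×s → (-3.45270,1.96748) → (-3.45,1.97)
v3: (2.5,3.5) → rotate → (0.47581,-4.27476) → ×s → (0.59793,-5.37195) → (0.60,-5.37)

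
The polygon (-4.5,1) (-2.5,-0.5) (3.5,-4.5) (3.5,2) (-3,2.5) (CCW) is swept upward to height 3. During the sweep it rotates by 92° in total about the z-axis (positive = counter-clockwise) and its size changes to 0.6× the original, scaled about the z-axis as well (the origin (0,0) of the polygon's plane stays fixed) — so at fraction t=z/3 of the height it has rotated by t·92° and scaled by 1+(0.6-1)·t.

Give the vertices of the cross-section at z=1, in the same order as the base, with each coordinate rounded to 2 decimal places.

t = z/height = 1/3 = 0.333333
s = 1 + (scale-1)·z/height = 1 + (0.6-1)·1/3 = 0.866667
θ = twist·z/height = 92°·1/3 = 30.6667° = 0.535234 rad
cos θ = 0.860149, sin θ = 0.510043 (intermediates below are computed at full precision and shown rounded to 5 d.p.)
v1: (-4.5,1) → rotate → (-4.38071,-1.43504) → ×s → (-3.79662,-1.24370) → (-3.80,-1.24)
v2: (-2.5,-0.5) → rotate → (-1.89535,-1.70518) → ×s → (-1.64264,-1.47782) → (-1.64,-1.48)
v3: (3.5,-4.5) → rotate → (5.30571,-2.08552) → ×s → (4.59829,-1.80745) → (4.60,-1.81)
v4: (3.5,2) → rotate → (1.99044,3.50545) → ×s → (1.72505,3.03805) → (1.73,3.04)
v5: (-3,2.5) → rotate → (-3.85555,0.62025) → ×s → (-3.34148,0.53755) → (-3.34,0.54)

Cross-section at z=1: (-3.80,-1.24) (-1.64,-1.48) (4.60,-1.81) (1.73,3.04) (-3.34,0.54)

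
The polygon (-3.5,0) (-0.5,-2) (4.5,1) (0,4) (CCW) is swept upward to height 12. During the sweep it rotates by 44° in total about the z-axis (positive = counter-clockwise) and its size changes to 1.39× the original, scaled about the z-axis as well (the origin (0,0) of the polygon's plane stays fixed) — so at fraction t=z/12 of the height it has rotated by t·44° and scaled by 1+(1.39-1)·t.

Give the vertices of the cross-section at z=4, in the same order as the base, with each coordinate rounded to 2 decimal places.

t = z/height = 4/12 = 0.333333
s = 1 + (scale-1)·z/height = 1 + (1.39-1)·4/12 = 1.130000
θ = twist·z/height = 44°·4/12 = 14.6667° = 0.255982 rad
cos θ = 0.967415, sin θ = 0.253195 (intermediates below are computed at full precision and shown rounded to 5 d.p.)
v1: (-3.5,0) → rotate → (-3.38595,-0.88618) → ×s → (-3.82613,-1.00139) → (-3.83,-1.00)
v2: (-0.5,-2) → rotate → (0.02268,-2.06143) → ×s → (0.02563,-2.32941) → (0.03,-2.33)
v3: (4.5,1) → rotate → (4.10017,2.10679) → ×s → (4.63320,2.38068) → (4.63,2.38)
v4: (0,4) → rotate → (-1.01278,3.86966) → ×s → (-1.14444,4.37272) → (-1.14,4.37)

Cross-section at z=4: (-3.83,-1.00) (0.03,-2.33) (4.63,2.38) (-1.14,4.37)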